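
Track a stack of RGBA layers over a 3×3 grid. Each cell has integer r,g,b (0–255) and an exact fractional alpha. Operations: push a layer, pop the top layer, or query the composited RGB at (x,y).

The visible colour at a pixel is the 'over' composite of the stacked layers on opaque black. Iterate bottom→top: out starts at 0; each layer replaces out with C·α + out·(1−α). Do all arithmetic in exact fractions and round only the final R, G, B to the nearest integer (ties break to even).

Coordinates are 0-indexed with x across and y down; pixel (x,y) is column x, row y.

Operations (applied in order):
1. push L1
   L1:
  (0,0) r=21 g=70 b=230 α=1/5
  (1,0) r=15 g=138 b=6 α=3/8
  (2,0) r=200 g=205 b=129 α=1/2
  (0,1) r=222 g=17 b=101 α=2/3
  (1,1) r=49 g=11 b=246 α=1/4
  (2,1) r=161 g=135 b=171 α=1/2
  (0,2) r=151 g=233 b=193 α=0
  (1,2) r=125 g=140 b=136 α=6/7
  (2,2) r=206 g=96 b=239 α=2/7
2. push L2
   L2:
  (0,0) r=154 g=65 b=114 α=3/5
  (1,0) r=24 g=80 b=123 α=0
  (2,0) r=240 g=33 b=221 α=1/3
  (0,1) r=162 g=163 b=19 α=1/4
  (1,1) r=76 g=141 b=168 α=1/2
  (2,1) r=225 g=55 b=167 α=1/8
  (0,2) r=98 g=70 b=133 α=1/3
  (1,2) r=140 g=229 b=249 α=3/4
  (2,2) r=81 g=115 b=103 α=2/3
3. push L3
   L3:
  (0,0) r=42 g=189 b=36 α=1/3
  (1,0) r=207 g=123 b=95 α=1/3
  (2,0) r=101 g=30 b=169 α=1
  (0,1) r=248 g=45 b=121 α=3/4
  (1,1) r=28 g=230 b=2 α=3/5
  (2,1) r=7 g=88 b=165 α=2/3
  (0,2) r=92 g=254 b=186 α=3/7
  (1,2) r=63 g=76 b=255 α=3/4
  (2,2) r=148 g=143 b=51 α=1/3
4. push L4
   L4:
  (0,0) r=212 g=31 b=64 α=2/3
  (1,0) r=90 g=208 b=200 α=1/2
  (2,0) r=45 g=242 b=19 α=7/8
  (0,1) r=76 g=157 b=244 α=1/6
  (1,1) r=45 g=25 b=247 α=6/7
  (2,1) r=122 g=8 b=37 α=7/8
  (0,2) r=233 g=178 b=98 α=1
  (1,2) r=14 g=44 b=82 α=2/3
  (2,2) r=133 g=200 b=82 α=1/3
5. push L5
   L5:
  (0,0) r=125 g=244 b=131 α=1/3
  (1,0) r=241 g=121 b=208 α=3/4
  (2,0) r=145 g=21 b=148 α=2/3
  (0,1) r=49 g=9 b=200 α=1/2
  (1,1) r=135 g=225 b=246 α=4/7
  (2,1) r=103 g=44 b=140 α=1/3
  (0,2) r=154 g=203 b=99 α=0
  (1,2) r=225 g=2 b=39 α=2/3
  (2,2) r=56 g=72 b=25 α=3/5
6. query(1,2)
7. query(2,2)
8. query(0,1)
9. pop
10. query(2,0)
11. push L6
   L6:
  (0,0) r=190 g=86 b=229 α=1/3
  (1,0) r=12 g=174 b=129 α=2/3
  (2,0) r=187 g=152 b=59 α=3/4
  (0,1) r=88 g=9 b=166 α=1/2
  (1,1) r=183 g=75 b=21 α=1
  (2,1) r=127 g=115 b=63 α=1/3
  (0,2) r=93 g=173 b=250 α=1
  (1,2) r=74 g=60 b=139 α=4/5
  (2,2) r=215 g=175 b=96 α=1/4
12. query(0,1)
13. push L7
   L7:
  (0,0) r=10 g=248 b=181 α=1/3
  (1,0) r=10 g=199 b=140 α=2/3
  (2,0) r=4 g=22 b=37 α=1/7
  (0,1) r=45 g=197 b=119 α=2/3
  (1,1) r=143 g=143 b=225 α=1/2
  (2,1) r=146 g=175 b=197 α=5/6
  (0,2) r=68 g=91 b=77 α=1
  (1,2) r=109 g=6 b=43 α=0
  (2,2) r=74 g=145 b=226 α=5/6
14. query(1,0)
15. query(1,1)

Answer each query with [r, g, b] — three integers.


at x=1,y=2 over L1,L2,L3,L4,L5:
L1 α=6/7: [750/7, 120, 816/7]
L2 α=3/4: [1845/14, 807/4, 6045/28]
L3 α=3/4: [4491/56, 1719/16, 27465/112]
L4 α=2/3: [6059/168, 3127/48, 45833/336]
L5 α=2/3: [81659/504, 3319/144, 72041/1008]
rounded: [162, 23, 71]

query (2,2) [L1,L2,L3,L4,L5] — begin 0,0,0
L1 α=2/7: [412/7, 192/7, 478/7]
L2 α=2/3: [1546/21, 1802/21, 640/7]
L3 α=1/3: [6200/63, 6607/63, 1637/21]
L4 α=1/3: [20779/189, 25814/189, 4996/63]
L5 α=3/5: [14662/189, 92452/945, 14717/315]
→ [78, 98, 47]

(0,1) stack=L1,L2,L3,L4,L5; from [0,0,0]:
after L1 α=2/3: [148, 34/3, 202/3]
after L2 α=1/4: [303/2, 197/4, 221/4]
after L3 α=3/4: [1791/8, 737/16, 1673/16]
after L4 α=1/6: [9563/48, 6197/96, 12269/96]
after L5 α=1/2: [11915/96, 7061/192, 31469/192]
= [124, 37, 164]

(2,0) stack=L1,L2,L3,L4; from [0,0,0]:
after L1 α=1/2: [100, 205/2, 129/2]
after L2 α=1/3: [440/3, 238/3, 350/3]
after L3 α=1: [101, 30, 169]
after L4 α=7/8: [52, 431/2, 151/4]
→ [52, 216, 38]

query (0,1) [L1,L2,L3,L4,L6] — begin 0,0,0
+L1 (α=2/3) → [148, 34/3, 202/3]
+L2 (α=1/4) → [303/2, 197/4, 221/4]
+L3 (α=3/4) → [1791/8, 737/16, 1673/16]
+L4 (α=1/6) → [9563/48, 6197/96, 12269/96]
+L6 (α=1/2) → [13787/96, 7061/192, 28205/192]
→ [144, 37, 147]

query (1,0) [L1,L2,L3,L4,L6,L7] — begin 0,0,0
after L1 α=3/8: [45/8, 207/4, 9/4]
after L2 α=0: [45/8, 207/4, 9/4]
after L3 α=1/3: [291/4, 151/2, 199/6]
after L4 α=1/2: [651/8, 567/4, 1399/12]
after L6 α=2/3: [281/8, 653/4, 4495/36]
after L7 α=2/3: [147/8, 2245/12, 14575/108]
= [18, 187, 135]

(1,1) stack=L1,L2,L3,L4,L6,L7; from [0,0,0]:
L1 α=1/4: [49/4, 11/4, 123/2]
L2 α=1/2: [353/8, 575/8, 459/4]
L3 α=3/5: [689/20, 667/4, 471/10]
L4 α=6/7: [6089/140, 181/4, 15291/70]
L6 α=1: [183, 75, 21]
L7 α=1/2: [163, 109, 123]
= [163, 109, 123]


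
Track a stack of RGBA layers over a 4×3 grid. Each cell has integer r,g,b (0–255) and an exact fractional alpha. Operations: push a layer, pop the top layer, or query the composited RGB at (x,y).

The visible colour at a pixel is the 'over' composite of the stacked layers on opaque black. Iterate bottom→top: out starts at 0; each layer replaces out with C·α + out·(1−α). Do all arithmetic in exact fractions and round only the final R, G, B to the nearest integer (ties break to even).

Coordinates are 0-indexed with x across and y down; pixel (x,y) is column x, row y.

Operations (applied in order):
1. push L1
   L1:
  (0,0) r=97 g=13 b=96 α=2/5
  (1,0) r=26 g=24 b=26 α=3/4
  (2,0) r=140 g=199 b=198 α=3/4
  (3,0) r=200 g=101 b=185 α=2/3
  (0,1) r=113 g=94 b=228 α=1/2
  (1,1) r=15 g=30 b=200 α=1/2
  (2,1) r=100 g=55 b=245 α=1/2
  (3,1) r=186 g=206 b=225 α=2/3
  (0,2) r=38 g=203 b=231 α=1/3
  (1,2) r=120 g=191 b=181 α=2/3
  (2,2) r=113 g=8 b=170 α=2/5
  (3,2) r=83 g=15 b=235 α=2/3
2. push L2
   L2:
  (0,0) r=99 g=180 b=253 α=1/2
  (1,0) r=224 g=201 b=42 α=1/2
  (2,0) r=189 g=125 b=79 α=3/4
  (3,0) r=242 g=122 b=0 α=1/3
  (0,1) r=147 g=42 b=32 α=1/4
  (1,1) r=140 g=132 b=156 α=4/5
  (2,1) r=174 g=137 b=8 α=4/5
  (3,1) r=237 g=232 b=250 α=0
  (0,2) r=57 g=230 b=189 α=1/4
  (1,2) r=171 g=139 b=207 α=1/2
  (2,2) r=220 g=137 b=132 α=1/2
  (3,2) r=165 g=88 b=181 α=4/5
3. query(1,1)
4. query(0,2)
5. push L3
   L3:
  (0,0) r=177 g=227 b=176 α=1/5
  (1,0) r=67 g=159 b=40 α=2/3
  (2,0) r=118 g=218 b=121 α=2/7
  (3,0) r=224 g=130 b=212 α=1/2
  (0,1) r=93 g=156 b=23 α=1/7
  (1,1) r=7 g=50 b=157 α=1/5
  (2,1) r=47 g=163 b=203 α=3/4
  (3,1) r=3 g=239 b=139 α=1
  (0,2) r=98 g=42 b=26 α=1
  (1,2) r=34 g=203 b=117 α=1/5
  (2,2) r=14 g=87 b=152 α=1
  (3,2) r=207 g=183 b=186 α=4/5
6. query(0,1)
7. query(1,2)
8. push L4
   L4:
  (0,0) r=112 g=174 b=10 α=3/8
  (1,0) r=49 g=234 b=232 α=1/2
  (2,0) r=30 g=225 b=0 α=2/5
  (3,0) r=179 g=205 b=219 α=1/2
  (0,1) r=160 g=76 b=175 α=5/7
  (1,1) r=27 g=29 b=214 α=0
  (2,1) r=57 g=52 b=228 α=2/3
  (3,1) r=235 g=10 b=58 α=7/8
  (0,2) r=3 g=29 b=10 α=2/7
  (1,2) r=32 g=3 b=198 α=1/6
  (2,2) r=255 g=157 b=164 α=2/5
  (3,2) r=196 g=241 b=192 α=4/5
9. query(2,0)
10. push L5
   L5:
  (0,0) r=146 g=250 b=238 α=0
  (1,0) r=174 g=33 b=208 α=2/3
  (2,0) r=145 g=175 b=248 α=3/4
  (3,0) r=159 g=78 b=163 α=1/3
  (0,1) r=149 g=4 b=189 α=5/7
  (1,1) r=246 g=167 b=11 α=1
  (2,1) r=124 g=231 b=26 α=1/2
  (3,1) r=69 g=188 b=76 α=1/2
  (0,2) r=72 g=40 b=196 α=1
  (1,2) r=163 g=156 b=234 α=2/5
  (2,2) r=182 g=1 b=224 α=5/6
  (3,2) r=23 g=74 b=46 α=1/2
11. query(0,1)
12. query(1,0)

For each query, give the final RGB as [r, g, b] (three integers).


(1,1) stack=L1,L2; from [0,0,0]:
after L1 α=1/2: [15/2, 15, 100]
after L2 α=4/5: [227/2, 543/5, 724/5]
→ [114, 109, 145]

(0,2) stack=L1,L2; from [0,0,0]:
+L1 (α=1/3) → [38/3, 203/3, 77]
+L2 (α=1/4) → [95/4, 433/4, 105]
rounded: [24, 108, 105]

at x=0,y=1 over L1,L2,L3:
after L1 α=1/2: [113/2, 47, 114]
after L2 α=1/4: [633/8, 183/4, 187/2]
after L3 α=1/7: [2271/28, 123/2, 584/7]
rounded: [81, 62, 83]

at x=1,y=2 over L1,L2,L3:
L1 α=2/3: [80, 382/3, 362/3]
L2 α=1/2: [251/2, 799/6, 983/6]
L3 α=1/5: [536/5, 2207/15, 2317/15]
→ [107, 147, 154]

query (2,0) [L1,L2,L3,L4] — begin 0,0,0
L1 α=3/4: [105, 597/4, 297/2]
L2 α=3/4: [168, 2097/16, 771/8]
L3 α=2/7: [1076/7, 17461/112, 5791/56]
L4 α=2/5: [3648/35, 102783/560, 17373/280]
= [104, 184, 62]

at x=0,y=1 over L1,L2,L3,L4,L5:
after L1 α=1/2: [113/2, 47, 114]
after L2 α=1/4: [633/8, 183/4, 187/2]
after L3 α=1/7: [2271/28, 123/2, 584/7]
after L4 α=5/7: [13471/98, 503/7, 7293/49]
after L5 α=5/7: [49976/343, 1146/49, 60891/343]
→ [146, 23, 178]

query (1,0) [L1,L2,L3,L4,L5] — begin 0,0,0
after L1 α=3/4: [39/2, 18, 39/2]
after L2 α=1/2: [487/4, 219/2, 123/4]
after L3 α=2/3: [341/4, 285/2, 443/12]
after L4 α=1/2: [537/8, 753/4, 3227/24]
after L5 α=2/3: [1107/8, 339/4, 13211/72]
= [138, 85, 183]


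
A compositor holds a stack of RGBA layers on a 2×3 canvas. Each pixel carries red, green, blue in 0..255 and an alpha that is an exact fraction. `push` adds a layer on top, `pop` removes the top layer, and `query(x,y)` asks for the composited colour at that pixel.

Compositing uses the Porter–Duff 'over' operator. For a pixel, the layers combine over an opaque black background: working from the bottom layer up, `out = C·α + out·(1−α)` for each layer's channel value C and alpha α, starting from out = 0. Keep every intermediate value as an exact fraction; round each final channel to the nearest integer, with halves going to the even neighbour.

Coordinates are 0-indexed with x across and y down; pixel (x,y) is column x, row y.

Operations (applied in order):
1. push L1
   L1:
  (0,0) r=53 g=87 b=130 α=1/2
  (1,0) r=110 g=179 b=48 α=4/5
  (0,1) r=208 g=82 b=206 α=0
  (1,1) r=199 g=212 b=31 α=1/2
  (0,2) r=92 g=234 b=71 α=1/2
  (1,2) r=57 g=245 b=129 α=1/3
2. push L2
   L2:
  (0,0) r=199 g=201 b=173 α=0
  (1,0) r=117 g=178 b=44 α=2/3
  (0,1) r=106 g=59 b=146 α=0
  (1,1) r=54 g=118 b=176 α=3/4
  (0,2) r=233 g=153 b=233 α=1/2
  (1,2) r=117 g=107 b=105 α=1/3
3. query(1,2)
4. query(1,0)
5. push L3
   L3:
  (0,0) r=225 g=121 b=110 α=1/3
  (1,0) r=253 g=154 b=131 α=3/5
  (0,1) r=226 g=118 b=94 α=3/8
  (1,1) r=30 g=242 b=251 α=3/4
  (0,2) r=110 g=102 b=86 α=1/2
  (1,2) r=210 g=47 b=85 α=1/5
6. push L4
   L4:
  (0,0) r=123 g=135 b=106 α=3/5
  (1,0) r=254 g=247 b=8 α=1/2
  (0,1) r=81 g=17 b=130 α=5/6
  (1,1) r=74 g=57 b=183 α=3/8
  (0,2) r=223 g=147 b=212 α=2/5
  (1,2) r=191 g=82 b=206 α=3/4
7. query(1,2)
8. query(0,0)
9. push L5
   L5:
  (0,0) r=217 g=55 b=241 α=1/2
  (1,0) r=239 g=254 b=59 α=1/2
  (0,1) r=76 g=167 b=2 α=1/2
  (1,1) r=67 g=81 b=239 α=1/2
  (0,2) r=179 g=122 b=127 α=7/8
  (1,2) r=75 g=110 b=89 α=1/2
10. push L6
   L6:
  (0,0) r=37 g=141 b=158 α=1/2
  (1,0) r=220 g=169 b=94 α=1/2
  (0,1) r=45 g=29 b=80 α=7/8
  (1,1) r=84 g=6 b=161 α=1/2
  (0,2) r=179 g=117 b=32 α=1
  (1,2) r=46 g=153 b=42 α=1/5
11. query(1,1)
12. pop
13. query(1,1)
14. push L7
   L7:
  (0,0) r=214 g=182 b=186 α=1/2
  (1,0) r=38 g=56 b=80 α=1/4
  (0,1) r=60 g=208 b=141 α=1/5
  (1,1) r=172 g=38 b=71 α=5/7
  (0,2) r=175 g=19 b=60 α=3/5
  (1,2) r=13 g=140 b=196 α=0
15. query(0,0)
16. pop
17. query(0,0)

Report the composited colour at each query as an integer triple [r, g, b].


at x=1,y=2 over L1,L2:
+L1 (α=1/3) → [19, 245/3, 43]
+L2 (α=1/3) → [155/3, 811/9, 191/3]
= [52, 90, 64]

(1,0) stack=L1,L2; from [0,0,0]:
after L1 α=4/5: [88, 716/5, 192/5]
after L2 α=2/3: [322/3, 832/5, 632/15]
= [107, 166, 42]

(1,2) stack=L1,L2,L3,L4; from [0,0,0]:
L1 α=1/3: [19, 245/3, 43]
L2 α=1/3: [155/3, 811/9, 191/3]
L3 α=1/5: [250/3, 3667/45, 1019/15]
L4 α=3/4: [1969/12, 14737/180, 10289/60]
→ [164, 82, 171]

(0,0) stack=L1,L2,L3,L4; from [0,0,0]:
after L1 α=1/2: [53/2, 87/2, 65]
after L2 α=0: [53/2, 87/2, 65]
after L3 α=1/3: [278/3, 208/3, 80]
after L4 α=3/5: [1663/15, 1631/15, 478/5]
rounded: [111, 109, 96]

(1,1) stack=L1,L2,L3,L4,L5,L6; from [0,0,0]:
+L1 (α=1/2) → [199/2, 106, 31/2]
+L2 (α=3/4) → [523/8, 115, 1087/8]
+L3 (α=3/4) → [1243/32, 841/4, 7111/32]
+L4 (α=3/8) → [13319/256, 4889/32, 53123/256]
+L5 (α=1/2) → [30471/512, 7481/64, 114307/512]
+L6 (α=1/2) → [73479/1024, 7865/128, 196739/1024]
rounded: [72, 61, 192]

query (1,1) [L1,L2,L3,L4,L5] — begin 0,0,0
after L1 α=1/2: [199/2, 106, 31/2]
after L2 α=3/4: [523/8, 115, 1087/8]
after L3 α=3/4: [1243/32, 841/4, 7111/32]
after L4 α=3/8: [13319/256, 4889/32, 53123/256]
after L5 α=1/2: [30471/512, 7481/64, 114307/512]
→ [60, 117, 223]

at x=0,y=0 over L1,L2,L3,L4,L5,L7:
after L1 α=1/2: [53/2, 87/2, 65]
after L2 α=0: [53/2, 87/2, 65]
after L3 α=1/3: [278/3, 208/3, 80]
after L4 α=3/5: [1663/15, 1631/15, 478/5]
after L5 α=1/2: [2459/15, 1228/15, 1683/10]
after L7 α=1/2: [5669/30, 1979/15, 3543/20]
= [189, 132, 177]

(0,0) stack=L1,L2,L3,L4,L5; from [0,0,0]:
L1 α=1/2: [53/2, 87/2, 65]
L2 α=0: [53/2, 87/2, 65]
L3 α=1/3: [278/3, 208/3, 80]
L4 α=3/5: [1663/15, 1631/15, 478/5]
L5 α=1/2: [2459/15, 1228/15, 1683/10]
→ [164, 82, 168]


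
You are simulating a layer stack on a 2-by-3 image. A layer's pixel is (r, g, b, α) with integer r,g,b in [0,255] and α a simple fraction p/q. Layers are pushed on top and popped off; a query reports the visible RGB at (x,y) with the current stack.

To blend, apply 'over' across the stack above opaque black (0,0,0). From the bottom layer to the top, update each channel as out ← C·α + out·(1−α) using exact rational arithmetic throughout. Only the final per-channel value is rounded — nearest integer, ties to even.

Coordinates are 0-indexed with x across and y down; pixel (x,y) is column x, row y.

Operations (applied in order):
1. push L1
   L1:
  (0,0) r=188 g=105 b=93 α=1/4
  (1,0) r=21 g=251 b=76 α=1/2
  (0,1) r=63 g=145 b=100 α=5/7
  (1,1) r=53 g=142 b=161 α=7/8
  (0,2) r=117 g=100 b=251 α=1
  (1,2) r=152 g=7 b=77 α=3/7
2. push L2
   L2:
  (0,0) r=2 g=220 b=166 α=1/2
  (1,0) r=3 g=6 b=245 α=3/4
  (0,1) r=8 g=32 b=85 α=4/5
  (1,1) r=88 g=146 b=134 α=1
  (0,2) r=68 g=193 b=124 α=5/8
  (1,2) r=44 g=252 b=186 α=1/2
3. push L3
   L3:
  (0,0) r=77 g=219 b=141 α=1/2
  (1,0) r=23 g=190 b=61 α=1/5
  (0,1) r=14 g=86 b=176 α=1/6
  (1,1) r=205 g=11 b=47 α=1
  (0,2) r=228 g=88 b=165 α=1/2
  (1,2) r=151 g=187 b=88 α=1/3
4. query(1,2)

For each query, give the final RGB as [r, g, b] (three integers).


query (1,2) [L1,L2,L3] — begin 0,0,0
+L1 (α=3/7) → [456/7, 3, 33]
+L2 (α=1/2) → [382/7, 255/2, 219/2]
+L3 (α=1/3) → [607/7, 442/3, 307/3]
rounded: [87, 147, 102]


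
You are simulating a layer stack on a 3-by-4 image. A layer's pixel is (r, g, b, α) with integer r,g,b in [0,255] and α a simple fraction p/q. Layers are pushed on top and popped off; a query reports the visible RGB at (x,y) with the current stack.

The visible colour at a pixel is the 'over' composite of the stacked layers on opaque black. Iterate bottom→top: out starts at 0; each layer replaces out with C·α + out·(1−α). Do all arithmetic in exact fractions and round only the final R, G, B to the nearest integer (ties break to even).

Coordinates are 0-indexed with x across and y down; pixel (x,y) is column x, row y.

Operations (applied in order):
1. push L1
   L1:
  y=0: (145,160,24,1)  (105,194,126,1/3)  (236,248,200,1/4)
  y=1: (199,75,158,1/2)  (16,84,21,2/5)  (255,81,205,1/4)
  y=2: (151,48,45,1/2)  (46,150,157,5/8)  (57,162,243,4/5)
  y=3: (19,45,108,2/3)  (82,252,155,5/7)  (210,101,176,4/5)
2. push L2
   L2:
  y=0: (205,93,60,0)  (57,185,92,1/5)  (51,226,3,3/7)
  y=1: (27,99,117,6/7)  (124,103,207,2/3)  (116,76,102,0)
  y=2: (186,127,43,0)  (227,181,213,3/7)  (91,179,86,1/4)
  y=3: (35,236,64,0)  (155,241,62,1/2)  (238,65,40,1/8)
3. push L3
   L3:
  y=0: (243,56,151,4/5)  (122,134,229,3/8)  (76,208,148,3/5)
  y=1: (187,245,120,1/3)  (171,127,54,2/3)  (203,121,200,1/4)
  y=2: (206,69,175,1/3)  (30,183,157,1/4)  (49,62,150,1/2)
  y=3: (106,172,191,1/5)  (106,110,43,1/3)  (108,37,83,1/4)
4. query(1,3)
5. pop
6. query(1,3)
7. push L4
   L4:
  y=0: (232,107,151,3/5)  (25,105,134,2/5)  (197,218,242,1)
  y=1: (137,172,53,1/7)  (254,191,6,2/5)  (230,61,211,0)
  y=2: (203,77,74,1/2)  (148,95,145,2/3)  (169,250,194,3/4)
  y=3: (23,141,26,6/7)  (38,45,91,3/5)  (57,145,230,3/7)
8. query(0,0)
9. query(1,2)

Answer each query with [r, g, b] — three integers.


query (1,3) [L1,L2,L3] — begin 0,0,0
after L1 α=5/7: [410/7, 180, 775/7]
after L2 α=1/2: [1495/14, 421/2, 1209/14]
after L3 α=1/3: [2237/21, 177, 1510/21]
= [107, 177, 72]

at x=1,y=3 over L1,L2:
+L1 (α=5/7) → [410/7, 180, 775/7]
+L2 (α=1/2) → [1495/14, 421/2, 1209/14]
→ [107, 210, 86]

at x=0,y=0 over L1,L2,L4:
L1 α=1: [145, 160, 24]
L2 α=0: [145, 160, 24]
L4 α=3/5: [986/5, 641/5, 501/5]
→ [197, 128, 100]

(1,2) stack=L1,L2,L4; from [0,0,0]:
L1 α=5/8: [115/4, 375/4, 785/8]
L2 α=3/7: [796/7, 918/7, 2063/14]
L4 α=2/3: [956/7, 2248/21, 2041/14]
= [137, 107, 146]


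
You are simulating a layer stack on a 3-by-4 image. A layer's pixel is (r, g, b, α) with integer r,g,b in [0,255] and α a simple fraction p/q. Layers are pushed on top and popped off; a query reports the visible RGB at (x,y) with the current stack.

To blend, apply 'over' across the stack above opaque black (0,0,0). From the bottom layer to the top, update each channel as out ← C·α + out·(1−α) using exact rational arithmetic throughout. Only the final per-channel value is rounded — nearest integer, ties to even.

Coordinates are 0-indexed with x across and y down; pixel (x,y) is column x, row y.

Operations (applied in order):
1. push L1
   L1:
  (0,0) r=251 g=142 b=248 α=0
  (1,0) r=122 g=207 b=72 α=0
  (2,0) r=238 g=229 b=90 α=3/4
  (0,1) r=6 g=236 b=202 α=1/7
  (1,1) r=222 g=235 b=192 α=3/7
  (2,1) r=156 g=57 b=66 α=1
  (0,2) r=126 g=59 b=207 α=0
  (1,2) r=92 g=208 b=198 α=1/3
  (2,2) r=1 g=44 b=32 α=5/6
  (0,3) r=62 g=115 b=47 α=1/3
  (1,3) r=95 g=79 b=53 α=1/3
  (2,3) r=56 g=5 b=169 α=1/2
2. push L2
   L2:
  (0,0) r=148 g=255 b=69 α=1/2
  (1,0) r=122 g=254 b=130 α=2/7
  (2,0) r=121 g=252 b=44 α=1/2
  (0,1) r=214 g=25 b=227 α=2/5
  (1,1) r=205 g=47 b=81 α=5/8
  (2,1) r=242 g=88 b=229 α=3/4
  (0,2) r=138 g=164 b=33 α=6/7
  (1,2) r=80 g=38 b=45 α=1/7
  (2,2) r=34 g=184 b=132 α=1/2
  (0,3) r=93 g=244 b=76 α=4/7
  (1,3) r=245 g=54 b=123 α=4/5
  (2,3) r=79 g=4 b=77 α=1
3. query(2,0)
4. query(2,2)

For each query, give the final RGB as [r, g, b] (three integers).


(2,0) stack=L1,L2; from [0,0,0]:
+L1 (α=3/4) → [357/2, 687/4, 135/2]
+L2 (α=1/2) → [599/4, 1695/8, 223/4]
rounded: [150, 212, 56]

(2,2) stack=L1,L2; from [0,0,0]:
+L1 (α=5/6) → [5/6, 110/3, 80/3]
+L2 (α=1/2) → [209/12, 331/3, 238/3]
→ [17, 110, 79]


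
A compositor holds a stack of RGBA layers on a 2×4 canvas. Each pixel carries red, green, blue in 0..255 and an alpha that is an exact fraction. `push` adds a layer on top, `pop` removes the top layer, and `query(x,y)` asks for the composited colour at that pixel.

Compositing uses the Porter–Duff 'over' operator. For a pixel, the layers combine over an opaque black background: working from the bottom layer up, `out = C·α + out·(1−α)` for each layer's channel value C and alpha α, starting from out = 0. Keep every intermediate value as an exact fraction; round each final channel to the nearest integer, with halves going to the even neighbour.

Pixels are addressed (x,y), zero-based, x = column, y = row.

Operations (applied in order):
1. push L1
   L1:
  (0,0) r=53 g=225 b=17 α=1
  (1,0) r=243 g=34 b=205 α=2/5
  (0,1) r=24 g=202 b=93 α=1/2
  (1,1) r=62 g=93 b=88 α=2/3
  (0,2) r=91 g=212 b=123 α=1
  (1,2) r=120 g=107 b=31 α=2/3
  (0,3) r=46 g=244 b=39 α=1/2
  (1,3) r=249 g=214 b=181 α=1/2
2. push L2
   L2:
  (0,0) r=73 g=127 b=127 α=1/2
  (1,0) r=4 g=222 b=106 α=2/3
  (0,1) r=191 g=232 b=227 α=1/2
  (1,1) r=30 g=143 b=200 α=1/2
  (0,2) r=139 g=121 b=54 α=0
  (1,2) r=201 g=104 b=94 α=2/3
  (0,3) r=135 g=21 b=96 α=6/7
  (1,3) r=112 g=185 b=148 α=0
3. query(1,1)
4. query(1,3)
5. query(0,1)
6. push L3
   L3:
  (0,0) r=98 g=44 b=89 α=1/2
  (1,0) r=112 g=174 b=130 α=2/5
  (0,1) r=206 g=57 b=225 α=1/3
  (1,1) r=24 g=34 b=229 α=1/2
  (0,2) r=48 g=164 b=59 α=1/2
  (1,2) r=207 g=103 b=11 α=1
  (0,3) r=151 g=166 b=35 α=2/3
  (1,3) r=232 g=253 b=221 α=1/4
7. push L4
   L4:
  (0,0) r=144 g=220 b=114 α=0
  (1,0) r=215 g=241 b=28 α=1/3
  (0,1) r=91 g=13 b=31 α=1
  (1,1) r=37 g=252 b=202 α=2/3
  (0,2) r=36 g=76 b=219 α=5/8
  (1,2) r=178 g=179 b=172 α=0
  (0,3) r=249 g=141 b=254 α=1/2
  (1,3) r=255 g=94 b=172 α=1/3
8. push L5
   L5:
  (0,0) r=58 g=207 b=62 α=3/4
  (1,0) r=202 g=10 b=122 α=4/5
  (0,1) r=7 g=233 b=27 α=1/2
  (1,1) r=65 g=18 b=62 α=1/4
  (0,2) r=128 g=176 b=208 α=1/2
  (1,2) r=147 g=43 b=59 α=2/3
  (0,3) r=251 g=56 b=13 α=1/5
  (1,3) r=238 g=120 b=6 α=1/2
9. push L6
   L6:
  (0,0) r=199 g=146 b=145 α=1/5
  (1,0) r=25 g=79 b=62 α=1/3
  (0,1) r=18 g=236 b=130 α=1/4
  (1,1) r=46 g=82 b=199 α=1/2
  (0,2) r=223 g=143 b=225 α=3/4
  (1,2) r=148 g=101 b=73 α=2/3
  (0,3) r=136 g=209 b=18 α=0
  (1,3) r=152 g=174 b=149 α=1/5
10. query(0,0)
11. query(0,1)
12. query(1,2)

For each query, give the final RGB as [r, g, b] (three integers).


(1,1) stack=L1,L2; from [0,0,0]:
+L1 (α=2/3) → [124/3, 62, 176/3]
+L2 (α=1/2) → [107/3, 205/2, 388/3]
→ [36, 102, 129]

(1,3) stack=L1,L2; from [0,0,0]:
after L1 α=1/2: [249/2, 107, 181/2]
after L2 α=0: [249/2, 107, 181/2]
= [124, 107, 90]

at x=0,y=1 over L1,L2:
L1 α=1/2: [12, 101, 93/2]
L2 α=1/2: [203/2, 333/2, 547/4]
= [102, 166, 137]

at x=0,y=0 over L1,L2,L3,L4,L5,L6:
after L1 α=1: [53, 225, 17]
after L2 α=1/2: [63, 176, 72]
after L3 α=1/2: [161/2, 110, 161/2]
after L4 α=0: [161/2, 110, 161/2]
after L5 α=3/4: [509/8, 731/4, 533/8]
after L6 α=1/5: [907/10, 877/5, 823/10]
→ [91, 175, 82]

query (0,1) [L1,L2,L3,L4,L5,L6] — begin 0,0,0
after L1 α=1/2: [12, 101, 93/2]
after L2 α=1/2: [203/2, 333/2, 547/4]
after L3 α=1/3: [409/3, 130, 997/6]
after L4 α=1: [91, 13, 31]
after L5 α=1/2: [49, 123, 29]
after L6 α=1/4: [165/4, 605/4, 217/4]
→ [41, 151, 54]

query (1,2) [L1,L2,L3,L4,L5,L6] — begin 0,0,0
after L1 α=2/3: [80, 214/3, 62/3]
after L2 α=2/3: [482/3, 838/9, 626/9]
after L3 α=1: [207, 103, 11]
after L4 α=0: [207, 103, 11]
after L5 α=2/3: [167, 63, 43]
after L6 α=2/3: [463/3, 265/3, 63]
rounded: [154, 88, 63]


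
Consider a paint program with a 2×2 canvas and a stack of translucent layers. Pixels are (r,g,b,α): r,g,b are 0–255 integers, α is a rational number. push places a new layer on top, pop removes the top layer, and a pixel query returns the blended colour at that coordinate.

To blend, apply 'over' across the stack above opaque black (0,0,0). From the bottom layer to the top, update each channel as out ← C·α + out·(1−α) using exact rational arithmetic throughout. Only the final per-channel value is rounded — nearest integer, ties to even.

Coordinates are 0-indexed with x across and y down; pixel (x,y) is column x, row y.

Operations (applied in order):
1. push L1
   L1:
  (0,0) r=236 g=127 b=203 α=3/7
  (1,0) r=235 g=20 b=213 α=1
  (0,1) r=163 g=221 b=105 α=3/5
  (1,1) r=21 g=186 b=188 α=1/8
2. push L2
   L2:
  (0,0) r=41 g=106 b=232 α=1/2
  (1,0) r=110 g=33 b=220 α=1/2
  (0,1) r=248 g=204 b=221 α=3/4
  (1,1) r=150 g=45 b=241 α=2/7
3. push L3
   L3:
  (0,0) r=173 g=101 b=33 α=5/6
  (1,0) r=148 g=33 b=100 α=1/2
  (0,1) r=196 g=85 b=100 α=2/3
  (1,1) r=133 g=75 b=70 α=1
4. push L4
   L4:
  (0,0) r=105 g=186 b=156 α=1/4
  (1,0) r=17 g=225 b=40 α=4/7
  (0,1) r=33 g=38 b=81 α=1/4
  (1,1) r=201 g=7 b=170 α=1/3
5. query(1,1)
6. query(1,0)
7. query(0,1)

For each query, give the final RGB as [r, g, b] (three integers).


query (1,1) [L1,L2,L3,L4] — begin 0,0,0
after L1 α=1/8: [21/8, 93/4, 47/2]
after L2 α=2/7: [2505/56, 825/28, 1199/14]
after L3 α=1: [133, 75, 70]
after L4 α=1/3: [467/3, 157/3, 310/3]
= [156, 52, 103]

at x=1,y=0 over L1,L2,L3,L4:
L1 α=1: [235, 20, 213]
L2 α=1/2: [345/2, 53/2, 433/2]
L3 α=1/2: [641/4, 119/4, 633/4]
L4 α=4/7: [2195/28, 3957/28, 2539/28]
rounded: [78, 141, 91]

(0,1) stack=L1,L2,L3,L4; from [0,0,0]:
after L1 α=3/5: [489/5, 663/5, 63]
after L2 α=3/4: [4209/20, 3723/20, 363/2]
after L3 α=2/3: [12049/60, 7123/60, 763/6]
after L4 α=1/4: [12709/80, 7883/80, 925/8]
rounded: [159, 99, 116]


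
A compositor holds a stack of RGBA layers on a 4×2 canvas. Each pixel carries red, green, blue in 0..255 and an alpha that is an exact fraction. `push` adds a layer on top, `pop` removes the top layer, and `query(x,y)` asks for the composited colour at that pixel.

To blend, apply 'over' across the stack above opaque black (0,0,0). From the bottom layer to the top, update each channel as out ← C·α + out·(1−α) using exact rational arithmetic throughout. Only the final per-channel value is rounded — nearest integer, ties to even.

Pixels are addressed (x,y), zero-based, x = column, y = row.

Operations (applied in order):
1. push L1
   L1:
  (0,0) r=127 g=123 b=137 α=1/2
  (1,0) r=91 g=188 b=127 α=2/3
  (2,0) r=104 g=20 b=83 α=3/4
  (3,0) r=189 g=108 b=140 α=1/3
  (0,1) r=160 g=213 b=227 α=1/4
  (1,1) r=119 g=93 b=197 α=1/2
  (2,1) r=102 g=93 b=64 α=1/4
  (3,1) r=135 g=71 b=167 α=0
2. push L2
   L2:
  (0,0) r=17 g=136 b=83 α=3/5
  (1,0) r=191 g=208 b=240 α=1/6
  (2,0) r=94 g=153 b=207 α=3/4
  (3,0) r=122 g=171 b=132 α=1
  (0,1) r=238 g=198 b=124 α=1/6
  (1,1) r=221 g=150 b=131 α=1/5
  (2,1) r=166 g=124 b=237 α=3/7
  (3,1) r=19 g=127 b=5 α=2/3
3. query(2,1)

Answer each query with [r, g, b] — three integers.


at x=2,y=1 over L1,L2:
+L1 (α=1/4) → [51/2, 93/4, 16]
+L2 (α=3/7) → [600/7, 465/7, 775/7]
= [86, 66, 111]


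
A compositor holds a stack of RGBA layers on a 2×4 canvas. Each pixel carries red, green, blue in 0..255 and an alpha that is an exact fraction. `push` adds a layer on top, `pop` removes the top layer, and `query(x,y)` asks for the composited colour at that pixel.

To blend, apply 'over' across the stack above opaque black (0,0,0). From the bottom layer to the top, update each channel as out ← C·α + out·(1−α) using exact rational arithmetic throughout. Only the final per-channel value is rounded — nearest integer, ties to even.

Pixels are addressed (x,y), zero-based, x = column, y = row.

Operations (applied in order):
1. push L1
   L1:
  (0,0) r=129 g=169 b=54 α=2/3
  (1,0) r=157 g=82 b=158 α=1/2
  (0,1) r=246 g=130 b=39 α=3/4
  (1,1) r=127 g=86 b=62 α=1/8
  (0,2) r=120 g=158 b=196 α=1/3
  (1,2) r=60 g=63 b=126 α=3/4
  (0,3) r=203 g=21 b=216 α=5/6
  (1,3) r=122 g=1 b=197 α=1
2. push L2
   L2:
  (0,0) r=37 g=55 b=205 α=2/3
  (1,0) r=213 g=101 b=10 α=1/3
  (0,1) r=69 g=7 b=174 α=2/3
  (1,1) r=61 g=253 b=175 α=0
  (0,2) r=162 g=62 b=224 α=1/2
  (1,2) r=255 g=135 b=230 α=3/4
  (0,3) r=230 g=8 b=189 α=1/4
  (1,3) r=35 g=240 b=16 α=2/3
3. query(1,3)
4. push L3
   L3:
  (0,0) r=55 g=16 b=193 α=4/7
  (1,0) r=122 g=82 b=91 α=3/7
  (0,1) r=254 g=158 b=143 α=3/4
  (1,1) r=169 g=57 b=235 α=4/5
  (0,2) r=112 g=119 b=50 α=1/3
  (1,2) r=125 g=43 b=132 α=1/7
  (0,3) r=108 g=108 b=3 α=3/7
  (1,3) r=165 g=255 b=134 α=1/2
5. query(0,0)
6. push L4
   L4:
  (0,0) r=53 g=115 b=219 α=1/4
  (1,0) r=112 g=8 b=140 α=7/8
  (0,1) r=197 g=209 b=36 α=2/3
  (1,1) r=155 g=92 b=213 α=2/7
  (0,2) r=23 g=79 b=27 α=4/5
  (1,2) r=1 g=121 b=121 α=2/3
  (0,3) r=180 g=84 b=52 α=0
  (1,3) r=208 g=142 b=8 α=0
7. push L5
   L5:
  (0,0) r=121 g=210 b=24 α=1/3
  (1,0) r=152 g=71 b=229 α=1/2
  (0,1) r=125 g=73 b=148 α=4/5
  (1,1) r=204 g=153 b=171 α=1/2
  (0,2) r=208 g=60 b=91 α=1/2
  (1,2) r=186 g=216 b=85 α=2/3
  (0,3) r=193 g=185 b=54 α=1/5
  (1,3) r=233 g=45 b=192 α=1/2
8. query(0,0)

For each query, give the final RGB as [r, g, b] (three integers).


query (1,3) [L1,L2] — begin 0,0,0
L1 α=1: [122, 1, 197]
L2 α=2/3: [64, 481/3, 229/3]
rounded: [64, 160, 76]

query (0,0) [L1,L2,L3] — begin 0,0,0
after L1 α=2/3: [86, 338/3, 36]
after L2 α=2/3: [160/3, 668/9, 446/3]
after L3 α=4/7: [380/7, 860/21, 174]
rounded: [54, 41, 174]

query (0,0) [L1,L2,L3,L4,L5] — begin 0,0,0
after L1 α=2/3: [86, 338/3, 36]
after L2 α=2/3: [160/3, 668/9, 446/3]
after L3 α=4/7: [380/7, 860/21, 174]
after L4 α=1/4: [1511/28, 1665/28, 741/4]
after L5 α=1/3: [3205/42, 1535/14, 263/2]
rounded: [76, 110, 132]


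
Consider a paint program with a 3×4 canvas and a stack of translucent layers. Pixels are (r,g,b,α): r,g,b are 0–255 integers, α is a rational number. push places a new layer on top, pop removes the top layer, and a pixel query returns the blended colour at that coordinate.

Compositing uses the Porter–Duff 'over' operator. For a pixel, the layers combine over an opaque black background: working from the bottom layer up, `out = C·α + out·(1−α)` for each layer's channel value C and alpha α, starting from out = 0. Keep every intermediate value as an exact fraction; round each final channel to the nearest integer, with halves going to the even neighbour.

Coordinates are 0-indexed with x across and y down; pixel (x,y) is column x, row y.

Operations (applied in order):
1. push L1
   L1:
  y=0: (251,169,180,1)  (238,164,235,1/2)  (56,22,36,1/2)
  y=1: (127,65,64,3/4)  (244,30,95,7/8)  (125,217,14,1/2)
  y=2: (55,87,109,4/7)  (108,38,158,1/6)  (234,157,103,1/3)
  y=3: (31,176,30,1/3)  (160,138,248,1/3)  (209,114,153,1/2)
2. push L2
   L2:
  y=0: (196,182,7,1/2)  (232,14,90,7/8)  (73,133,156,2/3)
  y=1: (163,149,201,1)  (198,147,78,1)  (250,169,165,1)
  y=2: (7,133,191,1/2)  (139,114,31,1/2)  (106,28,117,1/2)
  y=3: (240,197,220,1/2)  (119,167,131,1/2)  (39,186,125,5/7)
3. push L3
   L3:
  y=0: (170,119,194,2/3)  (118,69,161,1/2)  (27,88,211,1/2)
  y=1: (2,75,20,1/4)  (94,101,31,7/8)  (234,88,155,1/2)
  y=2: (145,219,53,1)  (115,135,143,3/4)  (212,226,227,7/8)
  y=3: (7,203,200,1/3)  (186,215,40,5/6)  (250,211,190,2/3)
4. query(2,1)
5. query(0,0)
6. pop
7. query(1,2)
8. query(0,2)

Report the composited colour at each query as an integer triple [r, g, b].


query (2,1) [L1,L2,L3] — begin 0,0,0
+L1 (α=1/2) → [125/2, 217/2, 7]
+L2 (α=1) → [250, 169, 165]
+L3 (α=1/2) → [242, 257/2, 160]
= [242, 128, 160]

(0,0) stack=L1,L2,L3; from [0,0,0]:
after L1 α=1: [251, 169, 180]
after L2 α=1/2: [447/2, 351/2, 187/2]
after L3 α=2/3: [1127/6, 827/6, 321/2]
→ [188, 138, 160]

query (1,2) [L1,L2] — begin 0,0,0
+L1 (α=1/6) → [18, 19/3, 79/3]
+L2 (α=1/2) → [157/2, 361/6, 86/3]
→ [78, 60, 29]

at x=0,y=2 over L1,L2:
L1 α=4/7: [220/7, 348/7, 436/7]
L2 α=1/2: [269/14, 1279/14, 1773/14]
= [19, 91, 127]


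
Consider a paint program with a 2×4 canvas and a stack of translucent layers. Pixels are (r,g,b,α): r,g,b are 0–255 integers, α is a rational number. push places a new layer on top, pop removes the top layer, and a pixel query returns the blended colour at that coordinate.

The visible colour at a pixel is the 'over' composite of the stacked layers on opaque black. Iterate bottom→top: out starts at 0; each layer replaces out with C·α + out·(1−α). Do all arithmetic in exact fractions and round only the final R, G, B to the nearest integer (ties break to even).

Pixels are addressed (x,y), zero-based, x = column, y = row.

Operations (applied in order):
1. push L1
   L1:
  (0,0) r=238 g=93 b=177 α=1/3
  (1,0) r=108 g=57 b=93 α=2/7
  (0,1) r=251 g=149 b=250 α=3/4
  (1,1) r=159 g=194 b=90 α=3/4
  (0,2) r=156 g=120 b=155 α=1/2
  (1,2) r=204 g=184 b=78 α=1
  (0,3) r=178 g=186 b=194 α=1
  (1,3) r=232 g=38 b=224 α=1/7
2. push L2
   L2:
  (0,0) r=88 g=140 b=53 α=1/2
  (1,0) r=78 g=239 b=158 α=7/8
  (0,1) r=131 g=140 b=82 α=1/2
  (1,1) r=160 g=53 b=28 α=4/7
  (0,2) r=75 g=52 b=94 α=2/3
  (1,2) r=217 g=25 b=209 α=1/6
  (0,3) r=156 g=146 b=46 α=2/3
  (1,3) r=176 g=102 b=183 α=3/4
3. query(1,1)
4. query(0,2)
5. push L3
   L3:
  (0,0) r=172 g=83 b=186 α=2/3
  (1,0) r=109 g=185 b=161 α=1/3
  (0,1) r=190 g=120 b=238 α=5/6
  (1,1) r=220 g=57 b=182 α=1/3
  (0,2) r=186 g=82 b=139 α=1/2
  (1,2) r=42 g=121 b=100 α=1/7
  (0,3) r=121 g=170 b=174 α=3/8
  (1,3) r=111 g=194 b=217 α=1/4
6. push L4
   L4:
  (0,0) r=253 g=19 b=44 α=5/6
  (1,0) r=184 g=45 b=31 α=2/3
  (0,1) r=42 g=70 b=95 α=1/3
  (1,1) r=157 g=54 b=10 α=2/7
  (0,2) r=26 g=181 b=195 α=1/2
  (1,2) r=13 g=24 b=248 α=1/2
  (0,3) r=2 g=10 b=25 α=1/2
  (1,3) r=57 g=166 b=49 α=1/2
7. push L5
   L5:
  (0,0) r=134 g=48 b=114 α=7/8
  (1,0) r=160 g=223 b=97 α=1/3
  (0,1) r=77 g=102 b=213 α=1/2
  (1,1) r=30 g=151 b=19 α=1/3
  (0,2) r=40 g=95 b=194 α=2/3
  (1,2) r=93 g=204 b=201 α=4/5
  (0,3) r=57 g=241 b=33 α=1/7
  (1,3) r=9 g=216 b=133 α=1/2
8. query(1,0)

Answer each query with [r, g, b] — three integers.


query (1,1) [L1,L2] — begin 0,0,0
+L1 (α=3/4) → [477/4, 291/2, 135/2]
+L2 (α=4/7) → [3991/28, 1297/14, 629/14]
= [143, 93, 45]

at x=0,y=2 over L1,L2:
L1 α=1/2: [78, 60, 155/2]
L2 α=2/3: [76, 164/3, 177/2]
rounded: [76, 55, 88]

(1,0) stack=L1,L2,L3,L4,L5; from [0,0,0]:
+L1 (α=2/7) → [216/7, 114/7, 186/7]
+L2 (α=7/8) → [2019/28, 11825/56, 991/7]
+L3 (α=1/3) → [3545/42, 17005/84, 3109/21]
+L4 (α=2/3) → [19001/126, 24565/252, 4411/63]
+L5 (α=1/3) → [29081/189, 52663/378, 14933/189]
rounded: [154, 139, 79]


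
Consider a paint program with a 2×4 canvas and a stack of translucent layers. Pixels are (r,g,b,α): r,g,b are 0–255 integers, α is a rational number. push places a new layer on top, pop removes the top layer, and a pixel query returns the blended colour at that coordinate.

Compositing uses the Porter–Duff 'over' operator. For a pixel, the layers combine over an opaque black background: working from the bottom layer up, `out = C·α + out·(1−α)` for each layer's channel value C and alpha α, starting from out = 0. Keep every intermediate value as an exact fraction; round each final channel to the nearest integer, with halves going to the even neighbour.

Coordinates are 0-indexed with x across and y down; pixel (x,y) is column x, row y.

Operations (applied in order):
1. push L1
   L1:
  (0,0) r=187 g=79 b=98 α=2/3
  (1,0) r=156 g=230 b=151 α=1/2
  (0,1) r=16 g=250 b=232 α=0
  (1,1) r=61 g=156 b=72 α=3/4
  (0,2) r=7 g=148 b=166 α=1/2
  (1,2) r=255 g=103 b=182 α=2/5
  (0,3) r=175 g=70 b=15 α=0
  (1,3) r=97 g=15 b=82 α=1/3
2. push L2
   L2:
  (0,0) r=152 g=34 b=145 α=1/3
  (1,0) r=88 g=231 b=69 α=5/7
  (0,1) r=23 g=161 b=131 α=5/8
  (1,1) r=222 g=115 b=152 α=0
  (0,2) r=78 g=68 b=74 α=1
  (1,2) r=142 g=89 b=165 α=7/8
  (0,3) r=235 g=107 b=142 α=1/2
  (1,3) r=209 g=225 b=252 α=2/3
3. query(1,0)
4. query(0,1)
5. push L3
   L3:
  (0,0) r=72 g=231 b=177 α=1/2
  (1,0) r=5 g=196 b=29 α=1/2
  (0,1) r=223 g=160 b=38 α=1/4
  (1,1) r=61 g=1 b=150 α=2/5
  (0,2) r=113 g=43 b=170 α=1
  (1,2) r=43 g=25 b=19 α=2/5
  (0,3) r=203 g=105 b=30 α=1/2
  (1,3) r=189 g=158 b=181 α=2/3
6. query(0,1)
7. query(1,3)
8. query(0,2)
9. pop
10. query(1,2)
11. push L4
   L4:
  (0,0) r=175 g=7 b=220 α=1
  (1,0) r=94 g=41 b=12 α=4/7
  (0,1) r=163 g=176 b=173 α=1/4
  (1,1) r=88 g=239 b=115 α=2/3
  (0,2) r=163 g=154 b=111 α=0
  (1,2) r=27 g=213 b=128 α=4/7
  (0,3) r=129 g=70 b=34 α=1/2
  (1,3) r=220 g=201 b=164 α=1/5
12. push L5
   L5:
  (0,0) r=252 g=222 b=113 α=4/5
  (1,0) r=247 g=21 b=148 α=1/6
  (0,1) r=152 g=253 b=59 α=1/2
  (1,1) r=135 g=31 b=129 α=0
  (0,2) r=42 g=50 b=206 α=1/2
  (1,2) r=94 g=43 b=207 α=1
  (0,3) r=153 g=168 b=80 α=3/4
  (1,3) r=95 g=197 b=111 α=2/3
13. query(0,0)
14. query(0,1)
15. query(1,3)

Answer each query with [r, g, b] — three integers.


query (1,0) [L1,L2] — begin 0,0,0
after L1 α=1/2: [78, 115, 151/2]
after L2 α=5/7: [596/7, 1385/7, 496/7]
= [85, 198, 71]

(0,1) stack=L1,L2; from [0,0,0]:
after L1 α=0: [0, 0, 0]
after L2 α=5/8: [115/8, 805/8, 655/8]
→ [14, 101, 82]

query (0,1) [L1,L2,L3] — begin 0,0,0
+L1 (α=0) → [0, 0, 0]
+L2 (α=5/8) → [115/8, 805/8, 655/8]
+L3 (α=1/4) → [2129/32, 3695/32, 2269/32]
→ [67, 115, 71]

(1,3) stack=L1,L2,L3; from [0,0,0]:
L1 α=1/3: [97/3, 5, 82/3]
L2 α=2/3: [1351/9, 455/3, 1594/9]
L3 α=2/3: [4753/27, 1403/9, 4852/27]
rounded: [176, 156, 180]

(0,2) stack=L1,L2,L3; from [0,0,0]:
+L1 (α=1/2) → [7/2, 74, 83]
+L2 (α=1) → [78, 68, 74]
+L3 (α=1) → [113, 43, 170]
rounded: [113, 43, 170]

at x=1,y=2 over L1,L2:
after L1 α=2/5: [102, 206/5, 364/5]
after L2 α=7/8: [137, 3321/40, 6139/40]
rounded: [137, 83, 153]

at x=0,y=0 over L1,L2,L4,L5:
+L1 (α=2/3) → [374/3, 158/3, 196/3]
+L2 (α=1/3) → [1204/9, 418/9, 827/9]
+L4 (α=1) → [175, 7, 220]
+L5 (α=4/5) → [1183/5, 179, 672/5]
= [237, 179, 134]

at x=0,y=1 over L1,L2,L4,L5:
after L1 α=0: [0, 0, 0]
after L2 α=5/8: [115/8, 805/8, 655/8]
after L4 α=1/4: [1649/32, 3823/32, 3349/32]
after L5 α=1/2: [6513/64, 11919/64, 5237/64]
= [102, 186, 82]

query (1,3) [L1,L2,L4,L5] — begin 0,0,0
L1 α=1/3: [97/3, 5, 82/3]
L2 α=2/3: [1351/9, 455/3, 1594/9]
L4 α=1/5: [7384/45, 2423/15, 7852/45]
L5 α=2/3: [15934/135, 8333/45, 17842/135]
= [118, 185, 132]


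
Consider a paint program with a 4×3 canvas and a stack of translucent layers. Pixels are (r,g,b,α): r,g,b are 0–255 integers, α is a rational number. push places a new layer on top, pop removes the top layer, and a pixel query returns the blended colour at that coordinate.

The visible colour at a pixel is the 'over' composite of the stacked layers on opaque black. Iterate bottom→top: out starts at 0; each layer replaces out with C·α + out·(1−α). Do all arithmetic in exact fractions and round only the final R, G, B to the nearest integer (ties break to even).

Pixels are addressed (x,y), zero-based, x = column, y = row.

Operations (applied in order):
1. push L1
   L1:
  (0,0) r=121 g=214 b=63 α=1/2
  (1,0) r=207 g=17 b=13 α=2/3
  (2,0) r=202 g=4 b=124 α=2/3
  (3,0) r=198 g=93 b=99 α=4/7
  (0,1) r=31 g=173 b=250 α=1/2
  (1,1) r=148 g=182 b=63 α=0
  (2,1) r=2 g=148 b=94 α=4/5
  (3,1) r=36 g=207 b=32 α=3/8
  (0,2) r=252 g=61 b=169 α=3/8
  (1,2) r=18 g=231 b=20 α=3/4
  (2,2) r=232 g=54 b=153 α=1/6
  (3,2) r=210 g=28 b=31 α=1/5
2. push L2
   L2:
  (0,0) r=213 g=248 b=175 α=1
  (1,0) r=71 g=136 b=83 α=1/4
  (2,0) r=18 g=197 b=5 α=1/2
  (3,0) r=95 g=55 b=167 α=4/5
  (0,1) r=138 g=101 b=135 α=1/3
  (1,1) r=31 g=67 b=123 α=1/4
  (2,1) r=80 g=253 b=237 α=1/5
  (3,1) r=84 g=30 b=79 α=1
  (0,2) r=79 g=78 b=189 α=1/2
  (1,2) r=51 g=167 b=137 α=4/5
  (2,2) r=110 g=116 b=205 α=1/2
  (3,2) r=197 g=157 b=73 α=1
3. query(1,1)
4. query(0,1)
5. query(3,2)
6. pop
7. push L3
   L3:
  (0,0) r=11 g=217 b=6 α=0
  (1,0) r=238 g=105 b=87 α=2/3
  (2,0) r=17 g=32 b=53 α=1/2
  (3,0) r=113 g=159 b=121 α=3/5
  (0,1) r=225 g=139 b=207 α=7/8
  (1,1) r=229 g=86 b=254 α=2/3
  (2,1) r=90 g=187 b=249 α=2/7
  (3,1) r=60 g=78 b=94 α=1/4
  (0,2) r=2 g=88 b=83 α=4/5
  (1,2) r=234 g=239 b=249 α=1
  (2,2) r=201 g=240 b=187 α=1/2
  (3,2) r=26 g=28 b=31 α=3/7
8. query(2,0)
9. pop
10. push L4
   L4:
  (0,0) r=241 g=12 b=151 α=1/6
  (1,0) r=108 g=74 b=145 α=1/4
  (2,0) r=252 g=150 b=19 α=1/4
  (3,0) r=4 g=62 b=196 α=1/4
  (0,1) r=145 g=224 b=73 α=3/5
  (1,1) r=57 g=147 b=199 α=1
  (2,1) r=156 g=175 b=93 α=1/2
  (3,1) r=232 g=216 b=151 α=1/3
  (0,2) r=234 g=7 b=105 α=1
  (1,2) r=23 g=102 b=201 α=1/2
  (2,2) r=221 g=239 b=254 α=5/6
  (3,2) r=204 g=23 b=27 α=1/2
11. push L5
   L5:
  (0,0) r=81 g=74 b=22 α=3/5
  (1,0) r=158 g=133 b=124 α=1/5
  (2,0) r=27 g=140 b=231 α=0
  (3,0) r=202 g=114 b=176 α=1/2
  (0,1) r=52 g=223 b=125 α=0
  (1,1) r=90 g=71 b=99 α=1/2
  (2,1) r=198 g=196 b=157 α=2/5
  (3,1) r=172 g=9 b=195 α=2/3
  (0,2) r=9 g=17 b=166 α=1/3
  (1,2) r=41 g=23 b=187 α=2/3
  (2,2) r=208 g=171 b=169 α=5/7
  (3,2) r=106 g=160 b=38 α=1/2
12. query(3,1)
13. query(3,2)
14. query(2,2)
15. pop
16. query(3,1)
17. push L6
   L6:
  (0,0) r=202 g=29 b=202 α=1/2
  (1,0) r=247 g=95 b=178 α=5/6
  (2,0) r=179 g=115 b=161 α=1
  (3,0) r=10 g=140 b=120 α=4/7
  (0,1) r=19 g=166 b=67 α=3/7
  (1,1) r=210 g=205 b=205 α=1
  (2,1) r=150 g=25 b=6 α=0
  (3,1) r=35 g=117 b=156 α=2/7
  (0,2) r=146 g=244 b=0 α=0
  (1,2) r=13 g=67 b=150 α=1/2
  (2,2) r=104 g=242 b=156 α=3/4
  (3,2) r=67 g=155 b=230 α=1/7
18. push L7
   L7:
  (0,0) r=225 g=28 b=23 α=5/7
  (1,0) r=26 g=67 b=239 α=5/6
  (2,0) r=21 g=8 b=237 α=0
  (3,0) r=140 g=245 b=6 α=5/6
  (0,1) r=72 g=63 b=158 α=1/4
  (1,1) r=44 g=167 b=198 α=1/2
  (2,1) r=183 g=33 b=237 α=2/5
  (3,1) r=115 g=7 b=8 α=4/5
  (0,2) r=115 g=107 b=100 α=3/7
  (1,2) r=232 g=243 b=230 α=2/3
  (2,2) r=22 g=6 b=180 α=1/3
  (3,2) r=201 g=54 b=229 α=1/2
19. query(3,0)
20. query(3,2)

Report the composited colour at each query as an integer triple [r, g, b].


query (1,1) [L1,L2] — begin 0,0,0
+L1 (α=0) → [0, 0, 0]
+L2 (α=1/4) → [31/4, 67/4, 123/4]
rounded: [8, 17, 31]

query (0,1) [L1,L2] — begin 0,0,0
L1 α=1/2: [31/2, 173/2, 125]
L2 α=1/3: [169/3, 274/3, 385/3]
= [56, 91, 128]

query (3,2) [L1,L2] — begin 0,0,0
after L1 α=1/5: [42, 28/5, 31/5]
after L2 α=1: [197, 157, 73]
→ [197, 157, 73]

at x=2,y=0 over L1,L3:
L1 α=2/3: [404/3, 8/3, 248/3]
L3 α=1/2: [455/6, 52/3, 407/6]
= [76, 17, 68]

query (3,1) [L1,L4,L5] — begin 0,0,0
L1 α=3/8: [27/2, 621/8, 12]
L4 α=1/3: [259/3, 495/4, 175/3]
L5 α=2/3: [1291/9, 189/4, 1345/9]
rounded: [143, 47, 149]

(3,2) stack=L1,L4,L5; from [0,0,0]:
L1 α=1/5: [42, 28/5, 31/5]
L4 α=1/2: [123, 143/10, 83/5]
L5 α=1/2: [229/2, 1743/20, 273/10]
→ [114, 87, 27]

at x=2,y=2 over L1,L4,L5:
after L1 α=1/6: [116/3, 9, 51/2]
after L4 α=5/6: [3431/18, 602/3, 2591/12]
after L5 α=5/7: [12791/63, 3769/21, 7661/42]
= [203, 179, 182]

query (3,1) [L1,L4] — begin 0,0,0
L1 α=3/8: [27/2, 621/8, 12]
L4 α=1/3: [259/3, 495/4, 175/3]
rounded: [86, 124, 58]

query (3,0) [L1,L4,L6,L7] — begin 0,0,0
L1 α=4/7: [792/7, 372/7, 396/7]
L4 α=1/4: [601/7, 775/14, 640/7]
L6 α=4/7: [2083/49, 10165/98, 5280/49]
L7 α=5/6: [36383/294, 43405/196, 1125/49]
= [124, 221, 23]

(3,2) stack=L1,L4,L6,L7; from [0,0,0]:
after L1 α=1/5: [42, 28/5, 31/5]
after L4 α=1/2: [123, 143/10, 83/5]
after L6 α=1/7: [115, 172/5, 1648/35]
after L7 α=1/2: [158, 221/5, 9663/70]
= [158, 44, 138]
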